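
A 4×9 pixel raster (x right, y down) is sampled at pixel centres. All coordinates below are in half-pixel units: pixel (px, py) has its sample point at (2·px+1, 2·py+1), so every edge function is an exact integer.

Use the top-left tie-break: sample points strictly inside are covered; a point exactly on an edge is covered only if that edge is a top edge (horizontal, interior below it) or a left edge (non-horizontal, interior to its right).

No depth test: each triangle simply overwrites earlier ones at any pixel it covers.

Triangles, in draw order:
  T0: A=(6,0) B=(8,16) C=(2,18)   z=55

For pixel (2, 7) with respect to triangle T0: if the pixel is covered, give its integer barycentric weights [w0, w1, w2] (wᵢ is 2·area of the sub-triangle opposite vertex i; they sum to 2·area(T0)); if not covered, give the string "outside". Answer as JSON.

T0:
  2·area = 100
  edge (6, 0)→(8, 16): d=(2,16) right/bottom  bias=-1
  edge (8, 16)→(2, 18): d=(-6,2) right/bottom  bias=-1
  edge (2, 18)→(6, 0): d=(4,-18) top-left  bias=+0
    (2,2)@(5, 5): e=[26,72,2] → #
    (3,2)@(7, 5): e=[-6,68,38] → ·
    (2,3)@(5, 7): e=[30,60,10] → #
    (3,3)@(7, 7): e=[-2,56,46] → ·
    (2,4)@(5, 9): e=[34,48,18] → #
    (3,4)@(7, 9): e=[2,44,54] → #
    (2,5)@(5, 11): e=[38,36,26] → #
    (2,6)@(5, 13): e=[42,24,34] → #
    (1,7)@(3, 15): e=[78,16,6] → #
    (1,8)@(3, 17): e=[82,4,14] → #
    (2,8)@(5, 17): e=[50,0,50] → ·  [on edge]
    (3,8)@(7, 17): e=[18,-4,86] → ·
  covered (12 px):
    · · · ·
    · · · ·
    · · # ·
    · · # ·
    · · # #
    · · # #
    · · # #
    · # # #
    · # · ·

Result: [12,42,46]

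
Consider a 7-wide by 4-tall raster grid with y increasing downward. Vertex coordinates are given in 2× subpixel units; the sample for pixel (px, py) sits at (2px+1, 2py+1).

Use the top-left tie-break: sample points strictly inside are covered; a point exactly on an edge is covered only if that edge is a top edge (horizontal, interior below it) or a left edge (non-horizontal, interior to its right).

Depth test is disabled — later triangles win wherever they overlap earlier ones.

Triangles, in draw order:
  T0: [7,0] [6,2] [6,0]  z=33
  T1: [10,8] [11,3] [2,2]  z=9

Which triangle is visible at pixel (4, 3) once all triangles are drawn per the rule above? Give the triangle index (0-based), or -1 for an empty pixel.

T0:
  2·area = 2
  edge (7, 0)→(6, 2): d=(-1,2) right/bottom  bias=-1
  edge (6, 2)→(6, 0): d=(0,-2) top-left  bias=+0
  edge (6, 0)→(7, 0): d=(1,0) top-left  bias=+0
  covered (0 px):
    · · · · · · ·
    · · · · · · ·
    · · · · · · ·
    · · · · · · ·
T1:
  2·area = 46  (B↔C swapped to make it positive)
  edge (10, 8)→(2, 2): d=(-8,-6) top-left  bias=+0
  edge (2, 2)→(11, 3): d=(9,1) right/bottom  bias=-1
  edge (11, 3)→(10, 8): d=(-1,5) right/bottom  bias=-1
    (2,1)@(5, 3): e=[10,6,30] → █
    (3,1)@(7, 3): e=[22,4,20] → █
    (4,1)@(9, 3): e=[34,2,10] → █
    (5,1)@(11, 3): e=[46,0,0] → ·  [on edge]
    (2,2)@(5, 5): e=[-6,24,28] → ·
    (3,2)@(7, 5): e=[6,22,18] → █
    (5,2)@(11, 5): e=[30,18,-2] → ·
    (3,3)@(7, 7): e=[-10,40,16] → ·
    (4,3)@(9, 7): e=[2,38,6] → █
    (5,3)@(11, 7): e=[14,36,-4] → ·
  covered (6 px):
    · · · · · · ·
    · · █ █ █ · ·
    · · · █ █ · ·
    · · · · █ · ·

Z-buffer (winner per pixel, '.' = empty):
  . . . . . . .
  . . 1 1 1 . .
  . . . 1 1 . .
  . . . . 1 . .

Answer: 1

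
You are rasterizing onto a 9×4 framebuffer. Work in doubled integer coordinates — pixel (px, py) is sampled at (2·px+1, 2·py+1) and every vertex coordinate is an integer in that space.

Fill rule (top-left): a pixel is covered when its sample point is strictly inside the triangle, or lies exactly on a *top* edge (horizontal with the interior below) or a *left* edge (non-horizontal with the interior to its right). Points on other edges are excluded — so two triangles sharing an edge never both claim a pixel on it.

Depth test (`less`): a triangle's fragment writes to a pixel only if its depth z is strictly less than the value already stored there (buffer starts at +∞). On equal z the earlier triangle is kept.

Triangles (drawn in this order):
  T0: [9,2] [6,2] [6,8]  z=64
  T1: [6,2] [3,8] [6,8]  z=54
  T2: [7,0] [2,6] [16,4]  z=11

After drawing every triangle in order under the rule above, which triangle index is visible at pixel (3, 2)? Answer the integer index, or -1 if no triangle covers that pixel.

T0:
  2·area = 18  (B↔C swapped to make it positive)
  edge (9, 2)→(6, 8): d=(-3,6) right/bottom  bias=-1
  edge (6, 8)→(6, 2): d=(0,-6) top-left  bias=+0
  edge (6, 2)→(9, 2): d=(3,0) top-left  bias=+0
    (3,1)@(7, 3): e=[9,6,3] → █
    (4,1)@(9, 3): e=[-3,18,3] → ·
    (3,2)@(7, 5): e=[3,6,9] → █
    (4,2)@(9, 5): e=[-9,18,9] → ·
    (3,3)@(7, 7): e=[-3,6,15] → ·
  covered (2 px):
    · · · · · · · · ·
    · · · █ · · · · ·
    · · · █ · · · · ·
    · · · · · · · · ·
T1:
  2·area = 18  (B↔C swapped to make it positive)
  edge (6, 2)→(6, 8): d=(0,6) right/bottom  bias=-1
  edge (6, 8)→(3, 8): d=(-3,0) right/bottom  bias=-1
  edge (3, 8)→(6, 2): d=(3,-6) top-left  bias=+0
    (2,2)@(5, 5): e=[6,9,3] → █
    (3,2)@(7, 5): e=[-6,9,15] → ·
    (2,3)@(5, 7): e=[6,3,9] → █
    (3,3)@(7, 7): e=[-6,3,21] → ·
  covered (2 px):
    · · · · · · · · ·
    · · · · · · · · ·
    · · █ · · · · · ·
    · · █ · · · · · ·
T2:
  2·area = 74  (B↔C swapped to make it positive)
  edge (7, 0)→(16, 4): d=(9,4) right/bottom  bias=-1
  edge (16, 4)→(2, 6): d=(-14,2) right/bottom  bias=-1
  edge (2, 6)→(7, 0): d=(5,-6) top-left  bias=+0
    (3,0)@(7, 1): e=[9,60,5] → █
    (4,0)@(9, 1): e=[1,56,17] → █
    (5,0)@(11, 1): e=[-7,52,29] → ·
    (2,1)@(5, 3): e=[35,36,3] → █
    (5,1)@(11, 3): e=[11,24,39] → █
    (6,1)@(13, 3): e=[3,20,51] → █
    (7,1)@(15, 3): e=[-5,16,63] → ·
    (1,2)@(3, 5): e=[61,12,1] → █
    (4,2)@(9, 5): e=[37,0,37] → ·  [on edge]
    (5,2)@(11, 5): e=[29,-4,49] → ·
    (6,2)@(13, 5): e=[21,-8,61] → ·
    (1,3)@(3, 7): e=[79,-16,11] → ·
  covered (10 px):
    · · · █ █ · · · ·
    · · █ █ █ █ █ · ·
    · █ █ █ · · · · ·
    · · · · · · · · ·

Z-buffer (winner per pixel, '.' = empty):
  . . . 2 2 . . . .
  . . 2 2 2 2 2 . .
  . 2 2 2 . . . . .
  . . 1 . . . . . .

Answer: 2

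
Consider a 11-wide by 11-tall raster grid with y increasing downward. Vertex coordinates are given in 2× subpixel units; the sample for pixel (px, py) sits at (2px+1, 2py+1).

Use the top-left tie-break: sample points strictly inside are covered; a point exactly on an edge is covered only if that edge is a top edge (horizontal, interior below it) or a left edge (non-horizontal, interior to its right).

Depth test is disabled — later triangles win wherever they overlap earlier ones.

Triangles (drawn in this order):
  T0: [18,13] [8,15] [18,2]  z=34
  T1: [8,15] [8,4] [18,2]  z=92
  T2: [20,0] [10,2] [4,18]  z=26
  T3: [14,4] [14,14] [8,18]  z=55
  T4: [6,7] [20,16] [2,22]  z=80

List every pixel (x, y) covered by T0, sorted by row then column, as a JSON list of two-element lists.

T0:
  2·area = 110
  edge (18, 13)→(8, 15): d=(-10,2) right/bottom  bias=-1
  edge (8, 15)→(18, 2): d=(10,-13) top-left  bias=+0
  edge (18, 2)→(18, 13): d=(0,11) right/bottom  bias=-1
    (8,2)@(17, 5): e=[82,17,11] → X
    (9,2)@(19, 5): e=[78,43,-11] → .
    (7,3)@(15, 7): e=[66,11,33] → X
    (9,3)@(19, 7): e=[58,63,-11] → .
    (6,4)@(13, 9): e=[50,5,55] → X
    (9,4)@(19, 9): e=[38,83,-11] → .
    (6,5)@(13, 11): e=[30,25,55] → X
    (9,5)@(19, 11): e=[18,103,-11] → .
    (5,6)@(11, 13): e=[14,19,77] → X
    (9,6)@(19, 13): e=[-2,123,-11] → .
    (5,7)@(11, 15): e=[-6,39,77] → .
    (6,7)@(13, 15): e=[-10,65,55] → .
  covered (13 px):
    . . . . . . . . . . .
    . . . . . . . . . . .
    . . . . . . . . X . .
    . . . . . . . X X . .
    . . . . . . X X X . .
    . . . . . . X X X . .
    . . . . . X X X X . .
    . . . . . . . . . . .
    . . . . . . . . . . .
    . . . . . . . . . . .
    . . . . . . . . . . .
T1:
  2·area = 110
  edge (8, 15)→(8, 4): d=(0,-11) top-left  bias=+0
  edge (8, 4)→(18, 2): d=(10,-2) top-left  bias=+0
  edge (18, 2)→(8, 15): d=(-10,13) right/bottom  bias=-1
    (6,1)@(13, 3): e=[55,0,55] → X  [on edge]
    (7,1)@(15, 3): e=[77,4,29] → X
    (8,1)@(17, 3): e=[99,8,3] → X
    (9,1)@(19, 3): e=[121,12,-23] → .
    (1,2)@(3, 5): e=[-55,0,165] → .  [on edge]
    (4,2)@(9, 5): e=[11,12,87] → X
    (5,2)@(11, 5): e=[33,16,61] → X
    (8,2)@(17, 5): e=[99,28,-17] → .
    (4,3)@(9, 7): e=[11,32,67] → X
    (7,3)@(15, 7): e=[77,44,-11] → .
    (4,4)@(9, 9): e=[11,52,47] → X
    (6,4)@(13, 9): e=[55,60,-5] → .
  covered (15 px):
    . . . . . . . . . . .
    . . . . . . X X X . .
    . . . . X X X X . . .
    . . . . X X X . . . .
    . . . . X X . . . . .
    . . . . X X . . . . .
    . . . . X . . . . . .
    . . . . . . . . . . .
    . . . . . . . . . . .
    . . . . . . . . . . .
    . . . . . . . . . . .
T2:
  2·area = 148  (B↔C swapped to make it positive)
  edge (20, 0)→(4, 18): d=(-16,18) right/bottom  bias=-1
  edge (4, 18)→(10, 2): d=(6,-16) top-left  bias=+0
  edge (10, 2)→(20, 0): d=(10,-2) top-left  bias=+0
    (7,0)@(15, 1): e=[74,74,0] → X  [on edge]
    (8,0)@(17, 1): e=[38,106,4] → X
    (9,0)@(19, 1): e=[2,138,8] → X
    (10,0)@(21, 1): e=[-34,170,12] → .
    (2,1)@(5, 3): e=[222,-74,0] → .  [on edge]
    (5,1)@(11, 3): e=[114,22,12] → X
    (6,1)@(13, 3): e=[78,54,16] → X
    (9,1)@(19, 3): e=[-30,150,28] → .
    (4,2)@(9, 5): e=[118,2,28] → X
    (8,2)@(17, 5): e=[-26,130,44] → .
    (4,3)@(9, 7): e=[86,14,48] → X
    (7,3)@(15, 7): e=[-22,110,60] → .
  covered (19 px):
    . . . . . . . X X X .
    . . . . . X X X X . .
    . . . . X X X X . . .
    . . . . X X X . . . .
    . . . . X X . . . . .
    . . . X X . . . . . .
    . . . X . . . . . . .
    . . . . . . . . . . .
    . . . . . . . . . . .
    . . . . . . . . . . .
    . . . . . . . . . . .
T3:
  2·area = 60
  edge (14, 4)→(14, 14): d=(0,10) right/bottom  bias=-1
  edge (14, 14)→(8, 18): d=(-6,4) right/bottom  bias=-1
  edge (8, 18)→(14, 4): d=(6,-14) top-left  bias=+0
    (6,3)@(13, 7): e=[10,46,4] → X
    (7,3)@(15, 7): e=[-10,38,32] → .
    (6,4)@(13, 9): e=[10,34,16] → X
    (7,4)@(15, 9): e=[-10,26,44] → .
    (5,5)@(11, 11): e=[30,30,0] → X  [on edge]
    (7,5)@(15, 11): e=[-10,14,56] → .
    (5,6)@(11, 13): e=[30,18,12] → X
    (7,6)@(15, 13): e=[-10,2,68] → .
    (5,7)@(11, 15): e=[30,6,24] → X
    (6,7)@(13, 15): e=[10,-2,52] → .
    (4,8)@(9, 17): e=[50,2,8] → X
    (5,8)@(11, 17): e=[30,-6,36] → .
  covered (8 px):
    . . . . . . . . . . .
    . . . . . . . . . . .
    . . . . . . . . . . .
    . . . . . . X . . . .
    . . . . . . X . . . .
    . . . . . X X . . . .
    . . . . . X X . . . .
    . . . . . X . . . . .
    . . . . X . . . . . .
    . . . . . . . . . . .
    . . . . . . . . . . .
T4:
  2·area = 246
  edge (6, 7)→(20, 16): d=(14,9) right/bottom  bias=-1
  edge (20, 16)→(2, 22): d=(-18,6) right/bottom  bias=-1
  edge (2, 22)→(6, 7): d=(4,-15) top-left  bias=+0
    (3,4)@(7, 9): e=[19,204,23] → X
    (4,4)@(9, 9): e=[1,192,53] → X
    (5,4)@(11, 9): e=[-17,180,83] → .
    (2,5)@(5, 11): e=[65,180,1] → X
    (5,5)@(11, 11): e=[11,144,91] → X
    (6,5)@(13, 11): e=[-7,132,121] → .
    (2,6)@(5, 13): e=[93,144,9] → X
    (6,6)@(13, 13): e=[21,96,129] → X
    (7,6)@(15, 13): e=[3,84,159] → X
    (8,6)@(17, 13): e=[-15,72,189] → .
    (2,7)@(5, 15): e=[121,108,17] → X
    (8,7)@(17, 15): e=[13,36,197] → X
    (8,8)@(17, 17): e=[41,0,205] → .  [on edge]
    (5,9)@(11, 19): e=[123,0,123] → .  [on edge]
    (2,10)@(5, 21): e=[205,0,41] → .  [on edge]
  covered (30 px):
    . . . . . . . . . . .
    . . . . . . . . . . .
    . . . . . . . . . . .
    . . . . . . . . . . .
    . . . X X . . . . . .
    . . X X X X . . . . .
    . . X X X X X X . . .
    . . X X X X X X X . .
    . . X X X X X X . . .
    . X X X X . . . . . .
    . X . . . . . . . . .

Answer: [[8,2],[7,3],[8,3],[6,4],[7,4],[8,4],[6,5],[7,5],[8,5],[5,6],[6,6],[7,6],[8,6]]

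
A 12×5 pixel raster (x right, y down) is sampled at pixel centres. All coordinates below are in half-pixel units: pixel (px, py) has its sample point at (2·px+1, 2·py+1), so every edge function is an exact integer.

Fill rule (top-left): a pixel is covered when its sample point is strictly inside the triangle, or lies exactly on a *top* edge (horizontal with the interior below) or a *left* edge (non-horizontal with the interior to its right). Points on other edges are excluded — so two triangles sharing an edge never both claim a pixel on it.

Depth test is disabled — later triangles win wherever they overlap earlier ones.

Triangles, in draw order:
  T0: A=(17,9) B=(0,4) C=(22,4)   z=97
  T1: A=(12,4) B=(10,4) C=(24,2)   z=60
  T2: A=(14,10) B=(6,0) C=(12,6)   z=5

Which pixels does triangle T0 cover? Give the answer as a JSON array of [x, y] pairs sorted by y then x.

T0:
  2·area = 110
  edge (17, 9)→(0, 4): d=(-17,-5) top-left  bias=+0
  edge (0, 4)→(22, 4): d=(22,0) top-left  bias=+0
  edge (22, 4)→(17, 9): d=(-5,5) right/bottom  bias=-1
    (11,1)@(23, 3): e=[132,-22,0] → ·  [on edge]
    (2,2)@(5, 5): e=[8,22,80] → #
    (3,2)@(7, 5): e=[18,22,70] → #
    (4,2)@(9, 5): e=[28,22,60] → #
    (5,2)@(11, 5): e=[38,22,50] → #
    (6,2)@(13, 5): e=[48,22,40] → #
    (7,2)@(15, 5): e=[58,22,30] → #
    (8,2)@(17, 5): e=[68,22,20] → #
    (9,2)@(19, 5): e=[78,22,10] → #
    (10,2)@(21, 5): e=[88,22,0] → ·  [on edge]
    (2,3)@(5, 7): e=[-26,66,70] → ·
    (3,3)@(7, 7): e=[-16,66,60] → ·
    (9,3)@(19, 7): e=[44,66,0] → ·  [on edge]
    (8,4)@(17, 9): e=[0,110,0] → ·  [on edge]
  covered (12 px):
    · · · · · · · · · · · ·
    · · · · · · · · · · · ·
    · · # # # # # # # # · ·
    · · · · · # # # # · · ·
    · · · · · · · · · · · ·
T1:
  2·area = 4
  edge (12, 4)→(10, 4): d=(-2,0) right/bottom  bias=-1
  edge (10, 4)→(24, 2): d=(14,-2) top-left  bias=+0
  edge (24, 2)→(12, 4): d=(-12,2) right/bottom  bias=-1
    (8,1)@(17, 3): e=[2,0,2] → #  [on edge]
    (9,1)@(19, 3): e=[2,4,-2] → ·
    (1,2)@(3, 5): e=[-2,0,6] → ·  [on edge]
    (8,2)@(17, 5): e=[-2,28,-22] → ·
  covered (1 px):
    · · · · · · · · · · · ·
    · · · · · · · · # · · ·
    · · · · · · · · · · · ·
    · · · · · · · · · · · ·
    · · · · · · · · · · · ·
T2:
  2·area = 12
  edge (14, 10)→(6, 0): d=(-8,-10) top-left  bias=+0
  edge (6, 0)→(12, 6): d=(6,6) right/bottom  bias=-1
  edge (12, 6)→(14, 10): d=(2,4) right/bottom  bias=-1
    (3,0)@(7, 1): e=[2,0,10] → ·  [on edge]
    (4,1)@(9, 3): e=[6,0,6] → ·  [on edge]
    (5,2)@(11, 5): e=[10,0,2] → ·  [on edge]
    (6,3)@(13, 7): e=[14,0,-2] → ·  [on edge]
    (7,4)@(15, 9): e=[18,0,-6] → ·  [on edge]
  covered (0 px):
    · · · · · · · · · · · ·
    · · · · · · · · · · · ·
    · · · · · · · · · · · ·
    · · · · · · · · · · · ·
    · · · · · · · · · · · ·

Result: [[2,2],[3,2],[4,2],[5,2],[6,2],[7,2],[8,2],[9,2],[5,3],[6,3],[7,3],[8,3]]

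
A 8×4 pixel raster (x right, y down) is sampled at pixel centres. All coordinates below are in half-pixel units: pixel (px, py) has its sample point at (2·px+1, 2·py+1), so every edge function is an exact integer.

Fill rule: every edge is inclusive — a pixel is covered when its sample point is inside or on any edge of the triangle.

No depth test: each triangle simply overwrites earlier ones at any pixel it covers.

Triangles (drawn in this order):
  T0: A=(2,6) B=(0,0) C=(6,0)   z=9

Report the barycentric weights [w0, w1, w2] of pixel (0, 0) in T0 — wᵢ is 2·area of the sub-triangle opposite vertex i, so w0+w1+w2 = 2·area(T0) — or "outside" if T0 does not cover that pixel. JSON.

T0:
  2·area = 36
  edge (2, 6)→(0, 0): d=(-2,-6) inclusive
  edge (0, 0)→(6, 0): d=(6,0) inclusive
  edge (6, 0)→(2, 6): d=(-4,6) inclusive
    (0,0)@(1, 1): e=[4,6,26] → #
    (1,0)@(3, 1): e=[16,6,14] → #
    (2,0)@(5, 1): e=[28,6,2] → #
    (3,0)@(7, 1): e=[40,6,-10] → ·
    (0,1)@(1, 3): e=[0,18,18] → #  [on edge]
    (2,1)@(5, 3): e=[24,18,-6] → ·
    (0,2)@(1, 5): e=[-4,30,10] → ·
    (1,2)@(3, 5): e=[8,30,-2] → ·
  covered (5 px):
    # # # · · · · ·
    # # · · · · · ·
    · · · · · · · ·
    · · · · · · · ·

Result: [6,26,4]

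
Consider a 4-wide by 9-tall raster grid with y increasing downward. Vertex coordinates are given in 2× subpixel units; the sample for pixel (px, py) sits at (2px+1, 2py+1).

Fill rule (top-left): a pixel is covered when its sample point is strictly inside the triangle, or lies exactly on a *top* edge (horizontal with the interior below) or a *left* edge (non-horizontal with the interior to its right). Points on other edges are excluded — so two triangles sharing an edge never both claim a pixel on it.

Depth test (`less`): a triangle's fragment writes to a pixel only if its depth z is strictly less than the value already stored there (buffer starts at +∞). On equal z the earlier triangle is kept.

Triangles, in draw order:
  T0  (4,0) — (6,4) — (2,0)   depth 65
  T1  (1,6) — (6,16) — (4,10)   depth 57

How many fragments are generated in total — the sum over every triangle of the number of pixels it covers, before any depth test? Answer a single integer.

T0:
  2·area = 8
  edge (4, 0)→(6, 4): d=(2,4) right/bottom  bias=-1
  edge (6, 4)→(2, 0): d=(-4,-4) top-left  bias=+0
  edge (2, 0)→(4, 0): d=(2,0) top-left  bias=+0
    (1,0)@(3, 1): e=[6,0,2] → #  [on edge]
    (2,0)@(5, 1): e=[-2,8,2] → ·
    (1,1)@(3, 3): e=[10,-8,6] → ·
    (2,1)@(5, 3): e=[2,0,6] → #  [on edge]
    (3,1)@(7, 3): e=[-6,8,6] → ·
    (2,2)@(5, 5): e=[6,-8,10] → ·
    (3,2)@(7, 5): e=[-2,0,10] → ·  [on edge]
  covered (2 px):
    · # · ·
    · · # ·
    · · · ·
    · · · ·
    · · · ·
    · · · ·
    · · · ·
    · · · ·
    · · · ·
T1:
  2·area = 10  (B↔C swapped to make it positive)
  edge (1, 6)→(4, 10): d=(3,4) right/bottom  bias=-1
  edge (4, 10)→(6, 16): d=(2,6) right/bottom  bias=-1
  edge (6, 16)→(1, 6): d=(-5,-10) top-left  bias=+0
    (0,0)@(1, 1): e=[-15,0,25] → ·  [on edge]
    (1,3)@(3, 7): e=[-5,0,15] → ·  [on edge]
    (1,4)@(3, 9): e=[1,4,5] → #
    (2,4)@(5, 9): e=[-7,-8,25] → ·
    (1,5)@(3, 11): e=[7,8,-5] → ·
    (2,6)@(5, 13): e=[5,0,5] → ·  [on edge]
  covered (1 px):
    · · · ·
    · · · ·
    · · · ·
    · · · ·
    · # · ·
    · · · ·
    · · · ·
    · · · ·
    · · · ·

Result: 3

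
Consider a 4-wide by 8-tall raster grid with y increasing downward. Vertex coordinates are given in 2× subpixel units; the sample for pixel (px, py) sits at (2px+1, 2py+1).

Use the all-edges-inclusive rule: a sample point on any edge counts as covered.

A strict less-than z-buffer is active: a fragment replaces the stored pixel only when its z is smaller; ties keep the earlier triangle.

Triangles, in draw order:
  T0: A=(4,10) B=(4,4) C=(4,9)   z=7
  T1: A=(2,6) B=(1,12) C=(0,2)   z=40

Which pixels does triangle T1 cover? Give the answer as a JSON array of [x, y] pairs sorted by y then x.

T0:
  degenerate (2·area = 0) — covers nothing
T1:
  2·area = 16
  edge (2, 6)→(1, 12): d=(-1,6) inclusive
  edge (1, 12)→(0, 2): d=(-1,-10) inclusive
  edge (0, 2)→(2, 6): d=(2,4) inclusive
    (0,2)@(1, 5): e=[7,7,2] → █
    (1,2)@(3, 5): e=[-5,27,-6] → ·
    (0,3)@(1, 7): e=[5,5,6] → █
    (1,3)@(3, 7): e=[-7,25,-2] → ·
    (0,4)@(1, 9): e=[3,3,10] → █
    (1,4)@(3, 9): e=[-9,23,2] → ·
    (0,5)@(1, 11): e=[1,1,14] → █
    (1,5)@(3, 11): e=[-11,21,6] → ·
    (0,6)@(1, 13): e=[-1,-1,18] → ·
  covered (4 px):
    · · · ·
    · · · ·
    █ · · ·
    █ · · ·
    █ · · ·
    █ · · ·
    · · · ·
    · · · ·

Answer: [[0,2],[0,3],[0,4],[0,5]]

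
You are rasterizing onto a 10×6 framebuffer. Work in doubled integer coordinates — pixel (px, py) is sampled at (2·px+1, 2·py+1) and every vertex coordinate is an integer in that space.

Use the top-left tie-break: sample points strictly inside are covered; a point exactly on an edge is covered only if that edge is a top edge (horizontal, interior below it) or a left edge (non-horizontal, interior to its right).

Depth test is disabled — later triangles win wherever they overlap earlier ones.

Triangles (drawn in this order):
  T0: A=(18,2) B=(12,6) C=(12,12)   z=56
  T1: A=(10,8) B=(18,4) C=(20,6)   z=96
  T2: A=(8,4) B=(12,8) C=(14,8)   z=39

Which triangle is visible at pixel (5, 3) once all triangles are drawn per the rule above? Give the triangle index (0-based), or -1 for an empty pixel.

T0:
  2·area = 36  (B↔C swapped to make it positive)
  edge (18, 2)→(12, 12): d=(-6,10) right/bottom  bias=-1
  edge (12, 12)→(12, 6): d=(0,-6) top-left  bias=+0
  edge (12, 6)→(18, 2): d=(6,-4) top-left  bias=+0
    (8,1)@(17, 3): e=[4,30,2] → X
    (9,1)@(19, 3): e=[-16,42,10] → .
    (7,2)@(15, 5): e=[12,18,6] → X
    (8,2)@(17, 5): e=[-8,30,14] → .
    (6,3)@(13, 7): e=[20,6,10] → X
    (7,3)@(15, 7): e=[0,18,18] → .  [on edge]
    (6,4)@(13, 9): e=[8,6,22] → X
    (7,4)@(15, 9): e=[-12,18,30] → .
    (6,5)@(13, 11): e=[-4,6,34] → .
  covered (4 px):
    . . . . . . . . . .
    . . . . . . . . X .
    . . . . . . . X . .
    . . . . . . X . . .
    . . . . . . X . . .
    . . . . . . . . . .
T1:
  2·area = 24
  edge (10, 8)→(18, 4): d=(8,-4) top-left  bias=+0
  edge (18, 4)→(20, 6): d=(2,2) right/bottom  bias=-1
  edge (20, 6)→(10, 8): d=(-10,2) right/bottom  bias=-1
    (7,0)@(15, 1): e=[-36,0,60] → .  [on edge]
    (8,1)@(17, 3): e=[-12,0,36] → .  [on edge]
    (8,2)@(17, 5): e=[4,4,16] → X
    (9,2)@(19, 5): e=[12,0,12] → .  [on edge]
    (6,3)@(13, 7): e=[4,16,4] → X
    (7,3)@(15, 7): e=[12,12,0] → .  [on edge]
    (8,3)@(17, 7): e=[20,8,-4] → .
    (2,4)@(5, 9): e=[-12,36,0] → .  [on edge]
    (6,4)@(13, 9): e=[20,20,-16] → .
  covered (2 px):
    . . . . . . . . . .
    . . . . . . . . . .
    . . . . . . . . X .
    . . . . . . X . . .
    . . . . . . . . . .
    . . . . . . . . . .
T2:
  2·area = 8  (B↔C swapped to make it positive)
  edge (8, 4)→(14, 8): d=(6,4) right/bottom  bias=-1
  edge (14, 8)→(12, 8): d=(-2,0) right/bottom  bias=-1
  edge (12, 8)→(8, 4): d=(-4,-4) top-left  bias=+0
    (2,0)@(5, 1): e=[-6,14,0] → .  [on edge]
    (3,1)@(7, 3): e=[-2,10,0] → .  [on edge]
    (4,2)@(9, 5): e=[2,6,0] → X  [on edge]
    (5,2)@(11, 5): e=[-6,6,8] → .
    (4,3)@(9, 7): e=[14,2,-8] → .
    (5,3)@(11, 7): e=[6,2,0] → X  [on edge]
    (6,3)@(13, 7): e=[-2,2,8] → .
    (5,4)@(11, 9): e=[18,-2,-8] → .
    (6,4)@(13, 9): e=[10,-2,0] → .  [on edge]
    (7,5)@(15, 11): e=[14,-6,0] → .  [on edge]
  covered (2 px):
    . . . . . . . . . .
    . . . . . . . . . .
    . . . . X . . . . .
    . . . . . X . . . .
    . . . . . . . . . .
    . . . . . . . . . .

Z-buffer (winner per pixel, '.' = empty):
  . . . . . . . . . .
  . . . . . . . . 0 .
  . . . . 2 . . 0 1 .
  . . . . . 2 1 . . .
  . . . . . . 0 . . .
  . . . . . . . . . .

Answer: 2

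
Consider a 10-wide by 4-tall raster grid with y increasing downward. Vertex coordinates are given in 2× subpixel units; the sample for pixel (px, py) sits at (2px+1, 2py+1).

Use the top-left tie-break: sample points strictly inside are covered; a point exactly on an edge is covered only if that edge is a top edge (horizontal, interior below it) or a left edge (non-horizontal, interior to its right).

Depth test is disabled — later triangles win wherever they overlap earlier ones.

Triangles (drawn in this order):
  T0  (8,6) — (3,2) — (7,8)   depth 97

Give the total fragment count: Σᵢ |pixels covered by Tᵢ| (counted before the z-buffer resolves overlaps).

T0:
  2·area = 14  (B↔C swapped to make it positive)
  edge (8, 6)→(7, 8): d=(-1,2) right/bottom  bias=-1
  edge (7, 8)→(3, 2): d=(-4,-6) top-left  bias=+0
  edge (3, 2)→(8, 6): d=(5,4) right/bottom  bias=-1
    (2,2)@(5, 5): e=[7,0,7] → #  [on edge]
    (3,2)@(7, 5): e=[3,12,-1] → ·
    (2,3)@(5, 7): e=[5,-8,17] → ·
    (3,3)@(7, 7): e=[1,4,9] → #
    (4,3)@(9, 7): e=[-3,16,1] → ·
  covered (2 px):
    · · · · · · · · · ·
    · · · · · · · · · ·
    · · # · · · · · · ·
    · · · # · · · · · ·

Answer: 2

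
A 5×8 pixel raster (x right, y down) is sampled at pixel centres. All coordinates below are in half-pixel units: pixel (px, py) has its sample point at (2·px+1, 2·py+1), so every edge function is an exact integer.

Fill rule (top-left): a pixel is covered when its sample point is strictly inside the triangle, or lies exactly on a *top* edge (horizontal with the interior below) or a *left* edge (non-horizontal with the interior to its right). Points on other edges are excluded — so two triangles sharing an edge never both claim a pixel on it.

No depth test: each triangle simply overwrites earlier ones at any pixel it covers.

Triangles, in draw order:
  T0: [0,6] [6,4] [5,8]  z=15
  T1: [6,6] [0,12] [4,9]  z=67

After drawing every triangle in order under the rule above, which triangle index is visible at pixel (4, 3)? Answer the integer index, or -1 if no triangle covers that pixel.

T0:
  2·area = 22
  edge (0, 6)→(6, 4): d=(6,-2) top-left  bias=+0
  edge (6, 4)→(5, 8): d=(-1,4) right/bottom  bias=-1
  edge (5, 8)→(0, 6): d=(-5,-2) top-left  bias=+0
    (4,1)@(9, 3): e=[0,-11,33] → ·  [on edge]
    (1,2)@(3, 5): e=[0,11,11] → #  [on edge]
    (2,2)@(5, 5): e=[4,3,15] → #
    (3,2)@(7, 5): e=[8,-5,19] → ·
    (1,3)@(3, 7): e=[12,9,1] → #
    (3,3)@(7, 7): e=[20,-7,9] → ·
    (1,4)@(3, 9): e=[24,7,-9] → ·
    (2,4)@(5, 9): e=[28,-1,-5] → ·
  covered (4 px):
    · · · · ·
    · · · · ·
    · # # · ·
    · # # · ·
    · · · · ·
    · · · · ·
    · · · · ·
    · · · · ·
T1:
  2·area = 6  (B↔C swapped to make it positive)
  edge (6, 6)→(4, 9): d=(-2,3) right/bottom  bias=-1
  edge (4, 9)→(0, 12): d=(-4,3) right/bottom  bias=-1
  edge (0, 12)→(6, 6): d=(6,-6) top-left  bias=+0
    (4,1)@(9, 3): e=[-3,9,0] → ·  [on edge]
    (3,2)@(7, 5): e=[-1,7,0] → ·  [on edge]
    (2,3)@(5, 7): e=[1,5,0] → #  [on edge]
    (3,3)@(7, 7): e=[-5,-1,12] → ·
    (1,4)@(3, 9): e=[3,3,0] → #  [on edge]
    (2,4)@(5, 9): e=[-3,-3,12] → ·
    (0,5)@(1, 11): e=[5,1,0] → #  [on edge]
    (1,5)@(3, 11): e=[-1,-5,12] → ·
    (0,6)@(1, 13): e=[1,-7,12] → ·
  covered (3 px):
    · · · · ·
    · · · · ·
    · · · · ·
    · · # · ·
    · # · · ·
    # · · · ·
    · · · · ·
    · · · · ·

Z-buffer (winner per pixel, '.' = empty):
  . . . . .
  . . . . .
  . 0 0 . .
  . 0 1 . .
  . 1 . . .
  1 . . . .
  . . . . .
  . . . . .

Answer: -1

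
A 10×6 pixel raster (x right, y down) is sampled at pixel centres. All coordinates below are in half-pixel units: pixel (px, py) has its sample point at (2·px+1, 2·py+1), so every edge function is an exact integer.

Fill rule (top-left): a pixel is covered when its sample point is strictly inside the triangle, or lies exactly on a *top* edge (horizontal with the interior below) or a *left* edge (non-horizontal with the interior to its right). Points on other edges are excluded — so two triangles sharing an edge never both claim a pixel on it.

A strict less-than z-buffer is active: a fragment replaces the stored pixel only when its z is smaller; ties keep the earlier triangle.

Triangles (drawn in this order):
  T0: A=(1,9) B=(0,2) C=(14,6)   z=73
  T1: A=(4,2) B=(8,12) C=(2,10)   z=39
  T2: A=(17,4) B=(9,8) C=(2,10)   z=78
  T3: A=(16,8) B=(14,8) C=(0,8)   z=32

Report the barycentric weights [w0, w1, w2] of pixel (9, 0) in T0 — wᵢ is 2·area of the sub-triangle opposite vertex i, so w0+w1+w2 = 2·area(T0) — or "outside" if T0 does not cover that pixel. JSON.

T0:
  2·area = 94
  edge (1, 9)→(0, 2): d=(-1,-7) top-left  bias=+0
  edge (0, 2)→(14, 6): d=(14,4) right/bottom  bias=-1
  edge (14, 6)→(1, 9): d=(-13,3) right/bottom  bias=-1
    (0,1)@(1, 3): e=[6,10,78] → #
    (1,1)@(3, 3): e=[20,2,72] → #
    (2,1)@(5, 3): e=[34,-6,66] → ·
    (0,2)@(1, 5): e=[4,38,52] → #
    (2,2)@(5, 5): e=[32,22,40] → #
    (3,2)@(7, 5): e=[46,14,34] → #
    (4,2)@(9, 5): e=[60,6,28] → #
    (5,2)@(11, 5): e=[74,-2,22] → ·
    (0,3)@(1, 7): e=[2,66,26] → #
    (5,3)@(11, 7): e=[72,26,-4] → ·
    (0,4)@(1, 9): e=[0,94,0] → ·  [on edge]
    (1,4)@(3, 9): e=[14,86,-6] → ·
  covered (12 px):
    · · · · · · · · · ·
    # # · · · · · · · ·
    # # # # # · · · · ·
    # # # # # · · · · ·
    · · · · · · · · · ·
    · · · · · · · · · ·
T1:
  2·area = 52
  edge (4, 2)→(8, 12): d=(4,10) right/bottom  bias=-1
  edge (8, 12)→(2, 10): d=(-6,-2) top-left  bias=+0
  edge (2, 10)→(4, 2): d=(2,-8) top-left  bias=+0
    (2,2)@(5, 5): e=[2,36,14] → #
    (3,2)@(7, 5): e=[-18,40,30] → ·
    (1,3)@(3, 7): e=[30,20,2] → #
    (3,3)@(7, 7): e=[-10,28,34] → ·
    (1,4)@(3, 9): e=[38,8,6] → #
    (3,4)@(7, 9): e=[-2,16,38] → ·
    (1,5)@(3, 11): e=[46,-4,10] → ·
    (2,5)@(5, 11): e=[26,0,26] → #  [on edge]
    (3,5)@(7, 11): e=[6,4,42] → #
    (4,5)@(9, 11): e=[-14,8,58] → ·
  covered (7 px):
    · · · · · · · · · ·
    · · · · · · · · · ·
    · · # · · · · · · ·
    · # # · · · · · · ·
    · # # · · · · · · ·
    · · # # · · · · · ·
T2:
  2·area = 12
  edge (17, 4)→(9, 8): d=(-8,4) right/bottom  bias=-1
  edge (9, 8)→(2, 10): d=(-7,2) right/bottom  bias=-1
  edge (2, 10)→(17, 4): d=(15,-6) top-left  bias=+0
    (9,1)@(19, 3): e=[0,15,-3] → ·  [on edge]
    (7,2)@(15, 5): e=[0,9,3] → ·  [on edge]
    (5,3)@(11, 7): e=[0,3,9] → ·  [on edge]
    (2,4)@(5, 9): e=[8,1,3] → #
    (3,4)@(7, 9): e=[0,-3,15] → ·  [on edge]
    (1,5)@(3, 11): e=[0,-9,21] → ·  [on edge]
    (2,5)@(5, 11): e=[-8,-13,33] → ·
  covered (1 px):
    · · · · · · · · · ·
    · · · · · · · · · ·
    · · · · · · · · · ·
    · · · · · · · · · ·
    · · # · · · · · · ·
    · · · · · · · · · ·
T3:
  degenerate (2·area = 0) — covers nothing

Final: "outside"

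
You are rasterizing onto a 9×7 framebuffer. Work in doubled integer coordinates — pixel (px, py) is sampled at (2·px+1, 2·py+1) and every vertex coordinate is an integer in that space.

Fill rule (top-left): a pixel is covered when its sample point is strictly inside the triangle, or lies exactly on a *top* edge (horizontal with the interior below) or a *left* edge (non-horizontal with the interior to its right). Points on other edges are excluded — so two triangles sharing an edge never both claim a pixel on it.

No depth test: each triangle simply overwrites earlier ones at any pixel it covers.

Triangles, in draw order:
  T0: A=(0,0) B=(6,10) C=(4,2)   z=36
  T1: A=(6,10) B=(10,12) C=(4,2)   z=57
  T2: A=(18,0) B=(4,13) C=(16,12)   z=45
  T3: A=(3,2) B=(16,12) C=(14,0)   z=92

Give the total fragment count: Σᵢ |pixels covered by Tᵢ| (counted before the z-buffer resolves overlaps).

T0:
  2·area = 28  (B↔C swapped to make it positive)
  edge (0, 0)→(4, 2): d=(4,2) right/bottom  bias=-1
  edge (4, 2)→(6, 10): d=(2,8) right/bottom  bias=-1
  edge (6, 10)→(0, 0): d=(-6,-10) top-left  bias=+0
    (0,0)@(1, 1): e=[2,22,4] → #
    (1,0)@(3, 1): e=[-2,6,24] → ·
    (0,1)@(1, 3): e=[10,26,-8] → ·
    (1,1)@(3, 3): e=[6,10,12] → #
    (2,1)@(5, 3): e=[2,-6,32] → ·
    (1,2)@(3, 5): e=[14,14,0] → #  [on edge]
    (2,2)@(5, 5): e=[10,-2,20] → ·
    (1,3)@(3, 7): e=[22,18,-12] → ·
    (2,3)@(5, 7): e=[18,2,8] → #
    (3,3)@(7, 7): e=[14,-14,28] → ·
    (2,4)@(5, 9): e=[26,6,-4] → ·
  covered (4 px):
    # · · · · · · · ·
    · # · · · · · · ·
    · # · · · · · · ·
    · · # · · · · · ·
    · · · · · · · · ·
    · · · · · · · · ·
    · · · · · · · · ·
T1:
  2·area = 28  (B↔C swapped to make it positive)
  edge (6, 10)→(4, 2): d=(-2,-8) top-left  bias=+0
  edge (4, 2)→(10, 12): d=(6,10) right/bottom  bias=-1
  edge (10, 12)→(6, 10): d=(-4,-2) top-left  bias=+0
    (2,2)@(5, 5): e=[2,8,18] → #
    (3,2)@(7, 5): e=[18,-12,22] → ·
    (2,3)@(5, 7): e=[-2,20,10] → ·
    (3,3)@(7, 7): e=[14,0,14] → ·  [on edge]
    (3,4)@(7, 9): e=[10,12,6] → #
    (4,4)@(9, 9): e=[26,-8,10] → ·
    (3,5)@(7, 11): e=[6,24,-2] → ·
    (4,5)@(9, 11): e=[22,4,2] → #
    (5,5)@(11, 11): e=[38,-16,6] → ·
    (4,6)@(9, 13): e=[18,16,-6] → ·
  covered (3 px):
    · · · · · · · · ·
    · · · · · · · · ·
    · · # · · · · · ·
    · · · · · · · · ·
    · · · # · · · · ·
    · · · · # · · · ·
    · · · · · · · · ·
T2:
  2·area = 142  (B↔C swapped to make it positive)
  edge (18, 0)→(16, 12): d=(-2,12) right/bottom  bias=-1
  edge (16, 12)→(4, 13): d=(-12,1) right/bottom  bias=-1
  edge (4, 13)→(18, 0): d=(14,-13) top-left  bias=+0
    (8,0)@(17, 1): e=[10,131,1] → #
    (7,1)@(15, 3): e=[30,109,3] → #
    (6,2)@(13, 5): e=[50,87,5] → #
    (5,3)@(11, 7): e=[70,65,7] → #
    (8,3)@(17, 7): e=[-2,59,85] → ·
    (4,4)@(9, 9): e=[90,43,9] → #
    (8,4)@(17, 9): e=[-6,35,113] → ·
    (3,5)@(7, 11): e=[110,21,11] → #
    (8,5)@(17, 11): e=[-10,11,141] → ·
    (3,6)@(7, 13): e=[106,-3,39] → ·
    (4,6)@(9, 13): e=[82,-5,65] → ·
    (5,6)@(11, 13): e=[58,-7,91] → ·
  covered (18 px):
    · · · · · · · · #
    · · · · · · · # #
    · · · · · · # # #
    · · · · · # # # ·
    · · · · # # # # ·
    · · · # # # # # ·
    · · · · · · · · ·
T3:
  2·area = 136  (B↔C swapped to make it positive)
  edge (3, 2)→(14, 0): d=(11,-2) top-left  bias=+0
  edge (14, 0)→(16, 12): d=(2,12) right/bottom  bias=-1
  edge (16, 12)→(3, 2): d=(-13,-10) top-left  bias=+0
    (4,0)@(9, 1): e=[1,62,73] → #
    (5,0)@(11, 1): e=[5,38,93] → #
    (6,0)@(13, 1): e=[9,14,113] → #
    (7,0)@(15, 1): e=[13,-10,133] → ·
    (2,1)@(5, 3): e=[15,114,7] → #
    (3,1)@(7, 3): e=[19,90,27] → #
    (7,1)@(15, 3): e=[35,-6,107] → ·
    (2,2)@(5, 5): e=[37,118,-19] → ·
    (3,2)@(7, 5): e=[41,94,1] → #
    (7,2)@(15, 5): e=[57,-2,81] → ·
    (3,3)@(7, 7): e=[63,98,-25] → ·
    (4,3)@(9, 7): e=[67,74,-5] → ·
  covered (18 px):
    · · · · # # # · ·
    · · # # # # # · ·
    · · · # # # # · ·
    · · · · · # # # ·
    · · · · · · # # ·
    · · · · · · · # ·
    · · · · · · · · ·

Result: 43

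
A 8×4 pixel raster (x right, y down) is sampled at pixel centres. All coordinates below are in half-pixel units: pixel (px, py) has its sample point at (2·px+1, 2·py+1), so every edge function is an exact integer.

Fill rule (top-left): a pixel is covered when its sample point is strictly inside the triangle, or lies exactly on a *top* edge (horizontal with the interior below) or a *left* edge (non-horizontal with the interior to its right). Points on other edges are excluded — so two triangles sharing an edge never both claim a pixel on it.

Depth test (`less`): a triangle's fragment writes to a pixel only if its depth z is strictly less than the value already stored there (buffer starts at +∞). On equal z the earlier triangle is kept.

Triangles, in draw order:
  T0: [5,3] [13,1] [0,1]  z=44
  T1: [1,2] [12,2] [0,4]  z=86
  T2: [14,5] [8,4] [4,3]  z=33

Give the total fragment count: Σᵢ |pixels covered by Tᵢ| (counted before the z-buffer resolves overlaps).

T0:
  2·area = 26  (B↔C swapped to make it positive)
  edge (5, 3)→(0, 1): d=(-5,-2) top-left  bias=+0
  edge (0, 1)→(13, 1): d=(13,0) top-left  bias=+0
  edge (13, 1)→(5, 3): d=(-8,2) right/bottom  bias=-1
    (0,0)@(1, 1): e=[2,0,24] → █  [on edge]
    (1,0)@(3, 1): e=[6,0,20] → █  [on edge]
    (2,0)@(5, 1): e=[10,0,16] → █  [on edge]
    (3,0)@(7, 1): e=[14,0,12] → █  [on edge]
    (4,0)@(9, 1): e=[18,0,8] → █  [on edge]
    (5,0)@(11, 1): e=[22,0,4] → █  [on edge]
    (6,0)@(13, 1): e=[26,0,0] → ·  [on edge]
    (7,0)@(15, 1): e=[30,0,-4] → ·  [on edge]
    (0,1)@(1, 3): e=[-8,26,8] → ·
    (1,1)@(3, 3): e=[-4,26,4] → ·
    (2,1)@(5, 3): e=[0,26,0] → ·  [on edge]
    (3,1)@(7, 3): e=[4,26,-4] → ·
    (7,3)@(15, 7): e=[0,78,-52] → ·  [on edge]
  covered (6 px):
    █ █ █ █ █ █ · ·
    · · · · · · · ·
    · · · · · · · ·
    · · · · · · · ·
T1:
  2·area = 22
  edge (1, 2)→(12, 2): d=(11,0) top-left  bias=+0
  edge (12, 2)→(0, 4): d=(-12,2) right/bottom  bias=-1
  edge (0, 4)→(1, 2): d=(1,-2) top-left  bias=+0
    (0,1)@(1, 3): e=[11,10,1] → █
    (1,1)@(3, 3): e=[11,6,5] → █
    (2,1)@(5, 3): e=[11,2,9] → █
    (3,1)@(7, 3): e=[11,-2,13] → ·
    (0,2)@(1, 5): e=[33,-14,3] → ·
    (1,2)@(3, 5): e=[33,-18,7] → ·
    (2,2)@(5, 5): e=[33,-22,11] → ·
  covered (3 px):
    · · · · · · · ·
    █ █ █ · · · · ·
    · · · · · · · ·
    · · · · · · · ·
T2:
  2·area = 2
  edge (14, 5)→(8, 4): d=(-6,-1) top-left  bias=+0
  edge (8, 4)→(4, 3): d=(-4,-1) top-left  bias=+0
  edge (4, 3)→(14, 5): d=(10,2) right/bottom  bias=-1
  covered (0 px):
    · · · · · · · ·
    · · · · · · · ·
    · · · · · · · ·
    · · · · · · · ·

Result: 9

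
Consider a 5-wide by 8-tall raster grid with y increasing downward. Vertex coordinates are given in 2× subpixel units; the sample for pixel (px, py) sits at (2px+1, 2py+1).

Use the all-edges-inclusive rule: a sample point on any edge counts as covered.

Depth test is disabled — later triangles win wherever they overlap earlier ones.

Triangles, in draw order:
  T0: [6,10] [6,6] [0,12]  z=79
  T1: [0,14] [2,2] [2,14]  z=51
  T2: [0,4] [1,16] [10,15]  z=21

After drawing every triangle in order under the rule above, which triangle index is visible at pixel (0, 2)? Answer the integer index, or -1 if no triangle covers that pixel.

T0:
  2·area = 24  (B↔C swapped to make it positive)
  edge (6, 10)→(0, 12): d=(-6,2) inclusive
  edge (0, 12)→(6, 6): d=(6,-6) inclusive
  edge (6, 6)→(6, 10): d=(0,4) inclusive
    (4,1)@(9, 3): e=[36,0,-12] → .  [on edge]
    (3,2)@(7, 5): e=[28,0,-4] → .  [on edge]
    (2,3)@(5, 7): e=[20,0,4] → X  [on edge]
    (3,3)@(7, 7): e=[16,12,-4] → .
    (1,4)@(3, 9): e=[12,0,12] → X  [on edge]
    (3,4)@(7, 9): e=[4,24,-4] → .
    (4,4)@(9, 9): e=[0,36,-12] → .  [on edge]
    (0,5)@(1, 11): e=[4,0,20] → X  [on edge]
    (1,5)@(3, 11): e=[0,12,12] → X  [on edge]
    (2,5)@(5, 11): e=[-4,24,4] → .
    (0,6)@(1, 13): e=[-8,12,20] → .
    (1,6)@(3, 13): e=[-12,24,12] → .
  covered (5 px):
    . . . . .
    . . . . .
    . . . . .
    . . X . .
    . X X . .
    X X . . .
    . . . . .
    . . . . .
T1:
  2·area = 24
  edge (0, 14)→(2, 2): d=(2,-12) inclusive
  edge (2, 2)→(2, 14): d=(0,12) inclusive
  edge (2, 14)→(0, 14): d=(-2,0) inclusive
    (0,4)@(1, 9): e=[2,12,10] → X
    (1,4)@(3, 9): e=[26,-12,10] → .
    (0,5)@(1, 11): e=[6,12,6] → X
    (1,5)@(3, 11): e=[30,-12,6] → .
    (0,6)@(1, 13): e=[10,12,2] → X
    (1,6)@(3, 13): e=[34,-12,2] → .
    (0,7)@(1, 15): e=[14,12,-2] → .
  covered (3 px):
    . . . . .
    . . . . .
    . . . . .
    . . . . .
    X . . . .
    X . . . .
    X . . . .
    . . . . .
T2:
  2·area = 109  (B↔C swapped to make it positive)
  edge (0, 4)→(10, 15): d=(10,11) inclusive
  edge (10, 15)→(1, 16): d=(-9,1) inclusive
  edge (1, 16)→(0, 4): d=(-1,-12) inclusive
    (0,3)@(1, 7): e=[19,81,9] → X
    (1,3)@(3, 7): e=[-3,79,33] → .
    (0,4)@(1, 9): e=[39,63,7] → X
    (1,4)@(3, 9): e=[17,61,31] → X
    (2,4)@(5, 9): e=[-5,59,55] → .
    (0,5)@(1, 11): e=[59,45,5] → X
    (2,5)@(5, 11): e=[15,41,53] → X
    (3,5)@(7, 11): e=[-7,39,77] → .
    (0,6)@(1, 13): e=[79,27,3] → X
    (3,6)@(7, 13): e=[13,21,75] → X
    (4,6)@(9, 13): e=[-9,19,99] → .
    (0,7)@(1, 15): e=[99,9,1] → X
  covered (15 px):
    . . . . .
    . . . . .
    . . . . .
    X . . . .
    X X . . .
    X X X . .
    X X X X .
    X X X X X

Z-buffer (winner per pixel, '.' = empty):
  . . . . .
  . . . . .
  . . . . .
  2 . 0 . .
  2 2 0 . .
  2 2 2 . .
  2 2 2 2 .
  2 2 2 2 2

Answer: -1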